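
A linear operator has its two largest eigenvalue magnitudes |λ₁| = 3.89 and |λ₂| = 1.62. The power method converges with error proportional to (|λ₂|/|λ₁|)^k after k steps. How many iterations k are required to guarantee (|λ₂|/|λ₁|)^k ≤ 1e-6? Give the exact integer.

16

|λ₂/λ₁| = 1.62/3.89 = 0.41645
Need k ≥ ln(1e-6) / ln(0.41645) = -13.8155 / -0.8760 ≈ 15.771
Smallest integer k satisfying the bound: 16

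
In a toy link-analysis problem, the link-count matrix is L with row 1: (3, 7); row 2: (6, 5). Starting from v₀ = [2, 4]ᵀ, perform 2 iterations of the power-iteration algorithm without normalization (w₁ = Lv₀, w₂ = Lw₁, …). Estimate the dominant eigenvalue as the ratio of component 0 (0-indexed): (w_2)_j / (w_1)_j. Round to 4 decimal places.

λ ≈ 9.5882

w1 = Lv₀ = (3·2 + 7·4; 6·2 + 5·4) = (34, 32)
w2 = Lw1 = (3·34 + 7·32; 6·34 + 5·32) = (326, 364)
Ratio at component: 326 / 34 = 9.5882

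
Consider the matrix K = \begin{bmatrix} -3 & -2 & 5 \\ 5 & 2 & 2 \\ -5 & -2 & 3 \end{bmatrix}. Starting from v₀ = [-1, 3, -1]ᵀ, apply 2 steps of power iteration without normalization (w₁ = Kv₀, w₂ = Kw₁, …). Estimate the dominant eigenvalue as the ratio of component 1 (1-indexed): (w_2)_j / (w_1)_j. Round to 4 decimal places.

w1 = Kv₀ = (-8, -1, -4)
w2 = Kw1 = (6, -50, 30)
Ratio at component: 6 / -8 = -0.7500

-0.7500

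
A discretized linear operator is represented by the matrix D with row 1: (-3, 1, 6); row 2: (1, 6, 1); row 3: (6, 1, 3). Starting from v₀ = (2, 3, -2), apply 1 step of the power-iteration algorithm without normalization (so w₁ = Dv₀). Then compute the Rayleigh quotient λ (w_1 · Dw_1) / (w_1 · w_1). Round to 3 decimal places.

-0.514

w1 = Dv₀ = ((-3)·2 + 1·3 + 6·(-2); 1·2 + 6·3 + 1·(-2); 6·2 + 1·3 + 3·(-2)) = (-15, 18, 9)
Dw1 = (117, 102, -45)
w1·Dw1 = (-15)·117 + 18·102 + 9·(-45) = -324; w1·w1 = (-15)·(-15) + 18·18 + 9·9 = 630
λ ≈ -324/630 = -0.514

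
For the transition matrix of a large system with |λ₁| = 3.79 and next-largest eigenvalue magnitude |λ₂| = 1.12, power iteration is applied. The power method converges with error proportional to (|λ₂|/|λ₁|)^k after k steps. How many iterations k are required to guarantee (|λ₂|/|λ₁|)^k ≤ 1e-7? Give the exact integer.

14

|λ₂/λ₁| = 1.12/3.79 = 0.29551
Need k ≥ ln(1e-7) / ln(0.29551) = -16.1181 / -1.2190 ≈ 13.222
Smallest integer k satisfying the bound: 14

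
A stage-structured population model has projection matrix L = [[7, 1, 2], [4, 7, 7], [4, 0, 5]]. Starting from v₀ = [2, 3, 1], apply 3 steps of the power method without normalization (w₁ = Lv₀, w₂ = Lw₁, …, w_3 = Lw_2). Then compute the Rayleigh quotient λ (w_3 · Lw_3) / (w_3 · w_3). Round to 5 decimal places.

w1 = Lv₀ = (7·2 + 1·3 + 2·1; 4·2 + 7·3 + 7·1; 4·2 + 0·3 + 5·1) = (19, 36, 13)
w2 = Lw1 = (7·19 + 1·36 + 2·13; 4·19 + 7·36 + 7·13; 4·19 + 0·36 + 5·13) = (195, 419, 141)
w3 = Lw2 = (2066, 4700, 1485)
Lw3 = (22132, 51559, 15689)
w3·Lw3 = 2066·22132 + 4700·51559 + 1485·15689 = 311350177; w3·w3 = 2066·2066 + 4700·4700 + 1485·1485 = 28563581
λ ≈ 311350177/28563581 = 10.90025

10.90025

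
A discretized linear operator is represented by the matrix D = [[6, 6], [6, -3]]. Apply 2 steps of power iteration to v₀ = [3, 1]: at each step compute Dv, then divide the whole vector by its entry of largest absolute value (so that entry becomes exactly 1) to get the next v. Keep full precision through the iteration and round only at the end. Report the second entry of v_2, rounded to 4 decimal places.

Dv0 = (24.00000, 15.00000); divide by 24.00000 → v1 = (1.00000, 0.62500)
Dv1 = (9.75000, 4.12500); divide by 9.75000 → v2 = (1.00000, 0.42308)
Requested entry of v2: 99/234 = 0.4231

0.4231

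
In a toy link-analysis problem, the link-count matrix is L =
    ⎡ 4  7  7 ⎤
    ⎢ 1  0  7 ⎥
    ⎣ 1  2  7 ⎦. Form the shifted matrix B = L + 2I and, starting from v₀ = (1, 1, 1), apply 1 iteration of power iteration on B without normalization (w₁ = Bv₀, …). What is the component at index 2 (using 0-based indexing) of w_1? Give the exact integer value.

12

B = L + 2I has rows (6, 7, 7); (1, 2, 7); (1, 2, 9)
w1 = Bv₀ = (6·1 + 7·1 + 7·1; 1·1 + 2·1 + 7·1; 1·1 + 2·1 + 9·1) = (20, 10, 12)
Requested component of w1: 12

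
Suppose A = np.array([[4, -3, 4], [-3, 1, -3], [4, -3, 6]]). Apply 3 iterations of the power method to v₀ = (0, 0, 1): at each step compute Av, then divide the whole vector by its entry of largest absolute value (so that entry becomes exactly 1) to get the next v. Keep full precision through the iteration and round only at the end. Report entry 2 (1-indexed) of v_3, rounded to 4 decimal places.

-0.5492

Av0 = (4.00000, -3.00000, 6.00000); divide by 6.00000 → v1 = (0.66667, -0.50000, 1.00000)
Av1 = (8.16667, -5.50000, 10.16667); divide by 10.16667 → v2 = (0.80328, -0.54098, 1.00000)
Av2 = (8.83607, -5.95082, 10.83607); divide by 10.83607 → v3 = (0.81543, -0.54917, 1.00000)
Requested entry of v3: -363/661 = -0.5492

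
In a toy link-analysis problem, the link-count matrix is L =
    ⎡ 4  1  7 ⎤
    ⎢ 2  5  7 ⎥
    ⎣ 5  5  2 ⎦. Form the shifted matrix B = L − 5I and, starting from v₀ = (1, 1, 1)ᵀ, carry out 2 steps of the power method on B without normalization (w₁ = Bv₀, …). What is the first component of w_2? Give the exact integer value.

B = L − 5I has rows (-1, 1, 7); (2, 0, 7); (5, 5, -3)
w1 = Bv₀ = ((-1)·1 + 1·1 + 7·1; 2·1 + 0·1 + 7·1; 5·1 + 5·1 + (-3)·1) = (7, 9, 7)
w2 = Bw1 = ((-1)·7 + 1·9 + 7·7; 2·7 + 0·9 + 7·7; 5·7 + 5·9 + (-3)·7) = (51, 63, 59)
Requested component of w2: 51

51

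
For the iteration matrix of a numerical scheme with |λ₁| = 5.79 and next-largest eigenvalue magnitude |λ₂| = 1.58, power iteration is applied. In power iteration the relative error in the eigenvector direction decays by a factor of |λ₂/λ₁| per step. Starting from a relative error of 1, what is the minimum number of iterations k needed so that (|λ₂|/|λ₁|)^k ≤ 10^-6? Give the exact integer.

11

|λ₂/λ₁| = 1.58/5.79 = 0.27288
Need k ≥ ln(10^-6) / ln(0.27288) = -13.8155 / -1.2987 ≈ 10.638
Smallest integer k satisfying the bound: 11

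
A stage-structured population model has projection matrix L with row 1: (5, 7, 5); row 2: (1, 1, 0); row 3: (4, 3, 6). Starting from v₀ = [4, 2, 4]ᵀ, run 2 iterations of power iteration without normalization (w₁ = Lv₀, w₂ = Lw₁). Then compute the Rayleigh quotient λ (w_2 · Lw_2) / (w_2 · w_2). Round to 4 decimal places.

λ ≈ 10.5348

w1 = Lv₀ = (5·4 + 7·2 + 5·4; 1·4 + 1·2 + 0·4; 4·4 + 3·2 + 6·4) = (54, 6, 46)
w2 = Lw1 = (5·54 + 7·6 + 5·46; 1·54 + 1·6 + 0·46; 4·54 + 3·6 + 6·46) = (542, 60, 510)
Lw2 = (5680, 602, 5408)
w2·Lw2 = 542·5680 + 60·602 + 510·5408 = 5872760; w2·w2 = 542·542 + 60·60 + 510·510 = 557464
λ ≈ 5872760/557464 = 10.5348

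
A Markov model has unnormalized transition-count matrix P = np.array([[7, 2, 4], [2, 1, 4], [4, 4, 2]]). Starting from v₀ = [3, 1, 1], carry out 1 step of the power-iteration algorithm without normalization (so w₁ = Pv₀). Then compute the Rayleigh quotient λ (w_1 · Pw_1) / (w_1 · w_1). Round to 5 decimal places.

λ ≈ 10.67462

w1 = Pv₀ = (7·3 + 2·1 + 4·1; 2·3 + 1·1 + 4·1; 4·3 + 4·1 + 2·1) = (27, 11, 18)
Pw1 = (283, 137, 188)
w1·Pw1 = 27·283 + 11·137 + 18·188 = 12532; w1·w1 = 27·27 + 11·11 + 18·18 = 1174
λ ≈ 12532/1174 = 10.67462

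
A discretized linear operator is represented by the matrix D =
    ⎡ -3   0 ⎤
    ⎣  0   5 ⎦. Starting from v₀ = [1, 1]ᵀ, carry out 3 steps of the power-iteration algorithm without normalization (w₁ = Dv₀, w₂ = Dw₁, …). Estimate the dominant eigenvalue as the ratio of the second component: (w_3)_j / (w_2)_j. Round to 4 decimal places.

λ ≈ 5.0000

w1 = Dv₀ = ((-3)·1 + 0·1; 0·1 + 5·1) = (-3, 5)
w2 = Dw1 = ((-3)·(-3) + 0·5; 0·(-3) + 5·5) = (9, 25)
w3 = Dw2 = (-27, 125)
Ratio at component: 125 / 25 = 5.0000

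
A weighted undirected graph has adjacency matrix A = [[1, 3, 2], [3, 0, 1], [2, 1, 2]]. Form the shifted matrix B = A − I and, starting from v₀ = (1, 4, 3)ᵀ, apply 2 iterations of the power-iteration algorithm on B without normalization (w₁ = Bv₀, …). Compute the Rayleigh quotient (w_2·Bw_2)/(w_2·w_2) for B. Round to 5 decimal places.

μ ≈ 2.69259

B = A − I has rows (0, 3, 2); (3, -1, 1); (2, 1, 1)
w1 = Bv₀ = (0·1 + 3·4 + 2·3; 3·1 + (-1)·4 + 1·3; 2·1 + 1·4 + 1·3) = (18, 2, 9)
w2 = Bw1 = (0·18 + 3·2 + 2·9; 3·18 + (-1)·2 + 1·9; 2·18 + 1·2 + 1·9) = (24, 61, 47)
Bw2 = (277, 58, 156)
w2·Bw2 = 17518; w2·w2 = 6506; μ ≈ 17518/6506 = 2.69259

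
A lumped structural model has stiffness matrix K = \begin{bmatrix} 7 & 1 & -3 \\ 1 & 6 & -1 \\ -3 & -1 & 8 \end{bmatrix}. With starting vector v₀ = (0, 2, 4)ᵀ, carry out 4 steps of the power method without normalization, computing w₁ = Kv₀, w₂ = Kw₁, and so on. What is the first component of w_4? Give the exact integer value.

w1 = Kv₀ = (-10, 8, 30)
w2 = Kw1 = (-152, 8, 262)
w3 = Kw2 = (-1842, -366, 2544)
w4 = Kw3 = (-20892, -6582, 26244)
The requested component of w4 is -20892.

-20892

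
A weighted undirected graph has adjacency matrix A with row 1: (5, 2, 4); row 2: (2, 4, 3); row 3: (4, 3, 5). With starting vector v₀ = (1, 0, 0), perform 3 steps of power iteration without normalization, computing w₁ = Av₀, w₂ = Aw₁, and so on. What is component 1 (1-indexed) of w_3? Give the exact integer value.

w1 = Av₀ = (5·1 + 2·0 + 4·0; 2·1 + 4·0 + 3·0; 4·1 + 3·0 + 5·0) = (5, 2, 4)
w2 = Aw1 = (5·5 + 2·2 + 4·4; 2·5 + 4·2 + 3·4; 4·5 + 3·2 + 5·4) = (45, 30, 46)
w3 = Aw2 = (469, 348, 500)
The requested component of w3 is 469.

469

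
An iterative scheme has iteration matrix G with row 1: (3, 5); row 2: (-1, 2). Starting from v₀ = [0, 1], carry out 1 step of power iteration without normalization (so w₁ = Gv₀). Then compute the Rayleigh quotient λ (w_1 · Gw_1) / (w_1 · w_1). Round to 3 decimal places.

λ ≈ 4.241

w1 = Gv₀ = (3·0 + 5·1; (-1)·0 + 2·1) = (5, 2)
Gw1 = (25, -1)
w1·Gw1 = 5·25 + 2·(-1) = 123; w1·w1 = 5·5 + 2·2 = 29
λ ≈ 123/29 = 4.241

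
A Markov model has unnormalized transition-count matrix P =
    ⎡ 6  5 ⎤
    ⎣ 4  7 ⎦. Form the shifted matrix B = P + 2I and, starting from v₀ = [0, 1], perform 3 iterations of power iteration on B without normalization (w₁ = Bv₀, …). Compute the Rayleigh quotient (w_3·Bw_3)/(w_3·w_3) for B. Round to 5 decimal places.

B = P + 2I has rows (8, 5); (4, 9)
w1 = Bv₀ = (8·0 + 5·1; 4·0 + 9·1) = (5, 9)
w2 = Bw1 = (8·5 + 5·9; 4·5 + 9·9) = (85, 101)
w3 = Bw2 = (1185, 1249)
Bw3 = (15725, 15981)
w3·Bw3 = 38594394; w3·w3 = 2964226; μ ≈ 38594394/2964226 = 13.02006

13.02006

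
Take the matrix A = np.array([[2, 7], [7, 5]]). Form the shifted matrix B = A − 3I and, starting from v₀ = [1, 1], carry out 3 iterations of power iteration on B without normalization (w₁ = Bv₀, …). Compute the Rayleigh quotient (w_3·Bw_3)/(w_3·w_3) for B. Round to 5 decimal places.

7.58984

B = A − 3I has rows (-1, 7); (7, 2)
w1 = Bv₀ = ((-1)·1 + 7·1; 7·1 + 2·1) = (6, 9)
w2 = Bw1 = ((-1)·6 + 7·9; 7·6 + 2·9) = (57, 60)
w3 = Bw2 = (363, 519)
Bw3 = (3270, 3579)
w3·Bw3 = 3044511; w3·w3 = 401130; μ ≈ 3044511/401130 = 7.58984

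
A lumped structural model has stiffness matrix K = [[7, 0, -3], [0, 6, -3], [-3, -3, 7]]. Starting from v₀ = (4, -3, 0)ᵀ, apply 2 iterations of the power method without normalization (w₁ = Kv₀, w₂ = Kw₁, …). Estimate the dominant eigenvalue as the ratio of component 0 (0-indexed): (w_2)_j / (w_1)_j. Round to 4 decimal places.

λ ≈ 7.3214

w1 = Kv₀ = (28, -18, -3)
w2 = Kw1 = (205, -99, -51)
Ratio at component: 205 / 28 = 7.3214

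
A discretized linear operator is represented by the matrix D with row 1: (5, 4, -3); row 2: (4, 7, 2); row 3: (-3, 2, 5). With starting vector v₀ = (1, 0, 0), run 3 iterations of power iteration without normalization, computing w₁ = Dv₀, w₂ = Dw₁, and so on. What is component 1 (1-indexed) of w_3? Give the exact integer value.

w1 = Dv₀ = (5, 4, -3)
w2 = Dw1 = (50, 42, -22)
w3 = Dw2 = (484, 450, -176)
The requested component of w3 is 484.

484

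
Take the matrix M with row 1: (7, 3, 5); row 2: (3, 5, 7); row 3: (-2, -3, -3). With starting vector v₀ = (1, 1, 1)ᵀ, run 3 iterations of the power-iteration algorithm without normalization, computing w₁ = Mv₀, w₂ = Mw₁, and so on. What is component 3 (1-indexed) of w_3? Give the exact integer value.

w1 = Mv₀ = (15, 15, -8)
w2 = Mw1 = (110, 64, -51)
w3 = Mw2 = (707, 293, -259)
The requested component of w3 is -259.

-259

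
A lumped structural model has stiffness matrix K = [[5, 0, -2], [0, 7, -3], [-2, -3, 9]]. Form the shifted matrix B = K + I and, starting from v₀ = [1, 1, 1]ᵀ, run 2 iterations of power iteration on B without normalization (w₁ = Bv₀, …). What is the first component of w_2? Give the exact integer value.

14

B = K + I has rows (6, 0, -2); (0, 8, -3); (-2, -3, 10)
w1 = Bv₀ = (6·1 + 0·1 + (-2)·1; 0·1 + 8·1 + (-3)·1; (-2)·1 + (-3)·1 + 10·1) = (4, 5, 5)
w2 = Bw1 = (6·4 + 0·5 + (-2)·5; 0·4 + 8·5 + (-3)·5; (-2)·4 + (-3)·5 + 10·5) = (14, 25, 27)
Requested component of w2: 14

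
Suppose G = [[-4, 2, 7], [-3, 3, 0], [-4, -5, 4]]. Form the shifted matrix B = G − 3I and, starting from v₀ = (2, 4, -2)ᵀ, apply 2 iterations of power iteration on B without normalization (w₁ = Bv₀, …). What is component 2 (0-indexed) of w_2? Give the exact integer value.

B = G − 3I has rows (-7, 2, 7); (-3, 0, 0); (-4, -5, 1)
w1 = Bv₀ = ((-7)·2 + 2·4 + 7·(-2); (-3)·2 + 0·4 + 0·(-2); (-4)·2 + (-5)·4 + 1·(-2)) = (-20, -6, -30)
w2 = Bw1 = ((-7)·(-20) + 2·(-6) + 7·(-30); (-3)·(-20) + 0·(-6) + 0·(-30); (-4)·(-20) + (-5)·(-6) + 1·(-30)) = (-82, 60, 80)
Requested component of w2: 80

80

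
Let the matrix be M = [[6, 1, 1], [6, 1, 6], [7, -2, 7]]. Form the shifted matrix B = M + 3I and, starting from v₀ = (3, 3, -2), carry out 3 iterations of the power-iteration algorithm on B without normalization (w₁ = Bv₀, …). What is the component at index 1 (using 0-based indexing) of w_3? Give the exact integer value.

3090

B = M + 3I has rows (9, 1, 1); (6, 4, 6); (7, -2, 10)
w1 = Bv₀ = (9·3 + 1·3 + 1·(-2); 6·3 + 4·3 + 6·(-2); 7·3 + (-2)·3 + 10·(-2)) = (28, 18, -5)
w2 = Bw1 = (9·28 + 1·18 + 1·(-5); 6·28 + 4·18 + 6·(-5); 7·28 + (-2)·18 + 10·(-5)) = (265, 210, 110)
w3 = Bw2 = (2705, 3090, 2535)
Requested component of w3: 3090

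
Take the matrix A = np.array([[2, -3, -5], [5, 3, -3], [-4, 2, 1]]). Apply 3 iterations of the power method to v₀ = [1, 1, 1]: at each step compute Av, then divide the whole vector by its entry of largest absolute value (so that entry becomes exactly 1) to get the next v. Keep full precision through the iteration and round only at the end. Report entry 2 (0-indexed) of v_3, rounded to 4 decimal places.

Av0 = (-6.00000, 5.00000, -1.00000); divide by -6.00000 → v1 = (1.00000, -0.83333, 0.16667)
Av1 = (3.66667, 2.00000, -5.50000); divide by -5.50000 → v2 = (-0.66667, -0.36364, 1.00000)
Av2 = (-5.24242, -7.42424, 2.93939); divide by -7.42424 → v3 = (0.70612, 1.00000, -0.39592)
Requested entry of v3: 97/-245 = -0.3959

-0.3959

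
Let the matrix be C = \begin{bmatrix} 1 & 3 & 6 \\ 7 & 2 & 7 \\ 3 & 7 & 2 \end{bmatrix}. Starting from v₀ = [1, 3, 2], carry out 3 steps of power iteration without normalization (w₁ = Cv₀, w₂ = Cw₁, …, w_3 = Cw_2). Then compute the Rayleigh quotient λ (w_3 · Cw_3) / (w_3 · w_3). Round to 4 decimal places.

12.7499

w1 = Cv₀ = (1·1 + 3·3 + 6·2; 7·1 + 2·3 + 7·2; 3·1 + 7·3 + 2·2) = (22, 27, 28)
w2 = Cw1 = (1·22 + 3·27 + 6·28; 7·22 + 2·27 + 7·28; 3·22 + 7·27 + 2·28) = (271, 404, 311)
w3 = Cw2 = (3349, 4882, 4263)
Cw3 = (43573, 63048, 52747)
w3·Cw3 = 3349·43573 + 4882·63048 + 4263·52747 = 678586774; w3·w3 = 3349·3349 + 4882·4882 + 4263·4263 = 53222894
λ ≈ 678586774/53222894 = 12.7499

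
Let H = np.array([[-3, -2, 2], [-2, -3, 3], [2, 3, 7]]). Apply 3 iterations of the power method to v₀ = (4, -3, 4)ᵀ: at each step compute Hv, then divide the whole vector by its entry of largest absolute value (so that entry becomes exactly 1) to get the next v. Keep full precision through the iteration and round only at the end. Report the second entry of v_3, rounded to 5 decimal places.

0.30191

Hv0 = (2.000000, 13.000000, 27.000000); divide by 27.000000 → v1 = (0.074074, 0.481481, 1.000000)
Hv1 = (0.814815, 1.407407, 8.592593); divide by 8.592593 → v2 = (0.094828, 0.163793, 1.000000)
Hv2 = (1.387931, 2.318966, 7.681034); divide by 7.681034 → v3 = (0.180696, 0.301908, 1.000000)
Requested entry of v3: 538/1782 = 0.30191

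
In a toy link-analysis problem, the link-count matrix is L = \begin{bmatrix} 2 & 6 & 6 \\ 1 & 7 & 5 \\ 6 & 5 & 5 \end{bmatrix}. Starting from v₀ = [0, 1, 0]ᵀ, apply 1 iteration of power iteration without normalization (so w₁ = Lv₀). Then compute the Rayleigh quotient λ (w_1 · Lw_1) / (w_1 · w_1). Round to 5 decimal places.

14.03636

w1 = Lv₀ = (2·0 + 6·1 + 6·0; 1·0 + 7·1 + 5·0; 6·0 + 5·1 + 5·0) = (6, 7, 5)
Lw1 = (84, 80, 96)
w1·Lw1 = 6·84 + 7·80 + 5·96 = 1544; w1·w1 = 6·6 + 7·7 + 5·5 = 110
λ ≈ 1544/110 = 14.03636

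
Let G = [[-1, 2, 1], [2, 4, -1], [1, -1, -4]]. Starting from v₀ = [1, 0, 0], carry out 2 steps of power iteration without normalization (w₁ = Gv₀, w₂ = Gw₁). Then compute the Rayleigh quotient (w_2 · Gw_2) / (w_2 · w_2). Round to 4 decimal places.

λ ≈ -0.2364

w1 = Gv₀ = ((-1)·1 + 2·0 + 1·0; 2·1 + 4·0 + (-1)·0; 1·1 + (-1)·0 + (-4)·0) = (-1, 2, 1)
w2 = Gw1 = ((-1)·(-1) + 2·2 + 1·1; 2·(-1) + 4·2 + (-1)·1; 1·(-1) + (-1)·2 + (-4)·1) = (6, 5, -7)
Gw2 = (-3, 39, 29)
w2·Gw2 = 6·(-3) + 5·39 + (-7)·29 = -26; w2·w2 = 6·6 + 5·5 + (-7)·(-7) = 110
λ ≈ -26/110 = -0.2364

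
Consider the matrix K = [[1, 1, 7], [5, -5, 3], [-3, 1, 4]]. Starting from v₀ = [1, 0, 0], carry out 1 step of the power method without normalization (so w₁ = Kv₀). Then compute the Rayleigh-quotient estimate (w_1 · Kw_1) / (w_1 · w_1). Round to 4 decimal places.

w1 = Kv₀ = (1·1 + 1·0 + 7·0; 5·1 + (-5)·0 + 3·0; (-3)·1 + 1·0 + 4·0) = (1, 5, -3)
Kw1 = (-15, -29, -10)
w1·Kw1 = 1·(-15) + 5·(-29) + (-3)·(-10) = -130; w1·w1 = 1·1 + 5·5 + (-3)·(-3) = 35
λ ≈ -130/35 = -3.7143

-3.7143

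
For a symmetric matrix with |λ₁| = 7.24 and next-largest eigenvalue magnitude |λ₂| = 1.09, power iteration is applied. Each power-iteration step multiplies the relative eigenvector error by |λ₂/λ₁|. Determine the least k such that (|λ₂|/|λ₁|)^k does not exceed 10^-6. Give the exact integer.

|λ₂/λ₁| = 1.09/7.24 = 0.15055
Need k ≥ ln(10^-6) / ln(0.15055) = -13.8155 / -1.8934 ≈ 7.296
Smallest integer k satisfying the bound: 8

8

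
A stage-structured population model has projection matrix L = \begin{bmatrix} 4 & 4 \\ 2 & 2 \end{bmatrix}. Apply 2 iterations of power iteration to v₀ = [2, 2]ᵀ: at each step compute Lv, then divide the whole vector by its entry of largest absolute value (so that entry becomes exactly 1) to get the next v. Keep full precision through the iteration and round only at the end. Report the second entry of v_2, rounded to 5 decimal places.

Lv0 = (16.000000, 8.000000); divide by 16.000000 → v1 = (1.000000, 0.500000)
Lv1 = (6.000000, 3.000000); divide by 6.000000 → v2 = (1.000000, 0.500000)
Requested entry of v2: 48/96 = 0.50000

0.50000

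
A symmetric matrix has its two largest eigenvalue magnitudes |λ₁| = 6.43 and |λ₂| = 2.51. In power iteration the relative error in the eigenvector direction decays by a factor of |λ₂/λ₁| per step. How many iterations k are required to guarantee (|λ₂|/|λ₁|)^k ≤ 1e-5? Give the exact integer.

|λ₂/λ₁| = 2.51/6.43 = 0.39036
Need k ≥ ln(1e-5) / ln(0.39036) = -11.5129 / -0.9407 ≈ 12.239
Smallest integer k satisfying the bound: 13

13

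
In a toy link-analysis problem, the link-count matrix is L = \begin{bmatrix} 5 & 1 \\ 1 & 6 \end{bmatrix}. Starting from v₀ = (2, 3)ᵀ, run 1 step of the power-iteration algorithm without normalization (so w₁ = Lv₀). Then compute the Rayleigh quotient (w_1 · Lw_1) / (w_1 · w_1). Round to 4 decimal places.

w1 = Lv₀ = (13, 20)
Lw1 = (85, 133)
w1·Lw1 = 13·85 + 20·133 = 3765; w1·w1 = 13·13 + 20·20 = 569
λ ≈ 3765/569 = 6.6169

λ ≈ 6.6169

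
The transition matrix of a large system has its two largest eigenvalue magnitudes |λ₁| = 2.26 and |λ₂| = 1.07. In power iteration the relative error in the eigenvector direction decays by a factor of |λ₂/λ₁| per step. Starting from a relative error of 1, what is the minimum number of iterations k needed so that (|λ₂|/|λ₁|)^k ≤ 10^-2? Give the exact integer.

|λ₂/λ₁| = 1.07/2.26 = 0.47345
Need k ≥ ln(10^-2) / ln(0.47345) = -4.6052 / -0.7477 ≈ 6.159
Smallest integer k satisfying the bound: 7

7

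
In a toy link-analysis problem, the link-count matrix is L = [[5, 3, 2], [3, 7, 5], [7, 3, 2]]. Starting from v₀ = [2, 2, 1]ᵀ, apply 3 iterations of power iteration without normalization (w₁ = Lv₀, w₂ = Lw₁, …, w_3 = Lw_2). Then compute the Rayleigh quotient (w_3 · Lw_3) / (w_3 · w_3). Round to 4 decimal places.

12.3087

w1 = Lv₀ = (5·2 + 3·2 + 2·1; 3·2 + 7·2 + 5·1; 7·2 + 3·2 + 2·1) = (18, 25, 22)
w2 = Lw1 = (5·18 + 3·25 + 2·22; 3·18 + 7·25 + 5·22; 7·18 + 3·25 + 2·22) = (209, 339, 245)
w3 = Lw2 = (2552, 4225, 2970)
Lw3 = (31375, 52081, 36479)
w3·Lw3 = 2552·31375 + 4225·52081 + 2970·36479 = 408453855; w3·w3 = 2552·2552 + 4225·4225 + 2970·2970 = 33184229
λ ≈ 408453855/33184229 = 12.3087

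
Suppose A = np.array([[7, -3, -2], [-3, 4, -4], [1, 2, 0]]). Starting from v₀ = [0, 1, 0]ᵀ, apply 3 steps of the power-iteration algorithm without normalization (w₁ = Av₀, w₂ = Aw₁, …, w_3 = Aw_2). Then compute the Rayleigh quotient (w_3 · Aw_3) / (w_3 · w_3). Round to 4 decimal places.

w1 = Av₀ = (7·0 + (-3)·1 + (-2)·0; (-3)·0 + 4·1 + (-4)·0; 1·0 + 2·1 + 0·0) = (-3, 4, 2)
w2 = Aw1 = (7·(-3) + (-3)·4 + (-2)·2; (-3)·(-3) + 4·4 + (-4)·2; 1·(-3) + 2·4 + 0·2) = (-37, 17, 5)
w3 = Aw2 = (-320, 159, -3)
Aw3 = (-2711, 1608, -2)
w3·Aw3 = (-320)·(-2711) + 159·1608 + (-3)·(-2) = 1123198; w3·w3 = (-320)·(-320) + 159·159 + (-3)·(-3) = 127690
λ ≈ 1123198/127690 = 8.7963

λ ≈ 8.7963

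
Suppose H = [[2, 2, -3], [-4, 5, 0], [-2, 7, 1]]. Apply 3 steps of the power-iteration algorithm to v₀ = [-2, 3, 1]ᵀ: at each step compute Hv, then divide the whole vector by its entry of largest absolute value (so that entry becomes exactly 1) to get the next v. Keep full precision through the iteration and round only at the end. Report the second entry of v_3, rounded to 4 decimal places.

0.6706

Hv0 = (-1.00000, 23.00000, 26.00000); divide by 26.00000 → v1 = (-0.03846, 0.88462, 1.00000)
Hv1 = (-1.30769, 4.57692, 7.26923); divide by 7.26923 → v2 = (-0.17989, 0.62963, 1.00000)
Hv2 = (-2.10053, 3.86772, 5.76720); divide by 5.76720 → v3 = (-0.36422, 0.67064, 1.00000)
Requested entry of v3: 731/1090 = 0.6706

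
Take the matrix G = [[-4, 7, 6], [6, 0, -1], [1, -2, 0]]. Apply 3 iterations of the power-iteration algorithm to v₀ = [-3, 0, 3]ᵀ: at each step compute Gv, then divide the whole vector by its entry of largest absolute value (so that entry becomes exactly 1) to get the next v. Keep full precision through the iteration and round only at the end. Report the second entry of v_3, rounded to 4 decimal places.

Gv0 = (30.00000, -21.00000, -3.00000); divide by 30.00000 → v1 = (1.00000, -0.70000, -0.10000)
Gv1 = (-9.50000, 6.10000, 2.40000); divide by -9.50000 → v2 = (1.00000, -0.64211, -0.25263)
Gv2 = (-10.01053, 6.25263, 2.28421); divide by -10.01053 → v3 = (1.00000, -0.62461, -0.22818)
Requested entry of v3: -1782/2853 = -0.6246

-0.6246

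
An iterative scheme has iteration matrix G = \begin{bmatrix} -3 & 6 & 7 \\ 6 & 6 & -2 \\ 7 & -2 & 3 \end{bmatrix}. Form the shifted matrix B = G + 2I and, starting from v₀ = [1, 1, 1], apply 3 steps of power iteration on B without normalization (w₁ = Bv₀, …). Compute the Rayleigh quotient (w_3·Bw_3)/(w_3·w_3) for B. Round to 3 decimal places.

B = G + 2I has rows (-1, 6, 7); (6, 8, -2); (7, -2, 5)
w1 = Bv₀ = (12, 12, 10)
w2 = Bw1 = (130, 148, 110)
w3 = Bw2 = (1528, 1744, 1164)
Bw3 = (17084, 20792, 13028)
w3·Bw3 = 77530192; w3·w3 = 6731216; μ ≈ 77530192/6731216 = 11.518

μ ≈ 11.518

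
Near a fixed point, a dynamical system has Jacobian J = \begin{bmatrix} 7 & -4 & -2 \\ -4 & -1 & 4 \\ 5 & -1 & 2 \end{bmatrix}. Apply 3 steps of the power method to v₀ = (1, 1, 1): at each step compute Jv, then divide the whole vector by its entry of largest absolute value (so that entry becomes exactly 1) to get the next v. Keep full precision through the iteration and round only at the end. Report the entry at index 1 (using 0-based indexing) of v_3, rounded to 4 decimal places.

Jv0 = (1.00000, -1.00000, 6.00000); divide by 6.00000 → v1 = (0.16667, -0.16667, 1.00000)
Jv1 = (-0.16667, 3.50000, 3.00000); divide by 3.50000 → v2 = (-0.04762, 1.00000, 0.85714)
Jv2 = (-6.04762, 2.61905, 0.47619); divide by -6.04762 → v3 = (1.00000, -0.43307, -0.07874)
Requested entry of v3: 55/-127 = -0.4331

-0.4331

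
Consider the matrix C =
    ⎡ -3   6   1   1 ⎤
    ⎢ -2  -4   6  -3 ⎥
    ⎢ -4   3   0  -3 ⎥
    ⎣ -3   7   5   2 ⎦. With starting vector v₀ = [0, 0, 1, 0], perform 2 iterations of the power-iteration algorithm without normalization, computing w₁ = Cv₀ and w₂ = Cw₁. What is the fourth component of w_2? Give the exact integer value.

w1 = Cv₀ = ((-3)·0 + 6·0 + 1·1 + 1·0; (-2)·0 + (-4)·0 + 6·1 + (-3)·0; (-4)·0 + 3·0 + 0·1 + (-3)·0; (-3)·0 + 7·0 + 5·1 + 2·0) = (1, 6, 0, 5)
w2 = Cw1 = ((-3)·1 + 6·6 + 1·0 + 1·5; (-2)·1 + (-4)·6 + 6·0 + (-3)·5; (-4)·1 + 3·6 + 0·0 + (-3)·5; (-3)·1 + 7·6 + 5·0 + 2·5) = (38, -41, -1, 49)
The requested component of w2 is 49.

49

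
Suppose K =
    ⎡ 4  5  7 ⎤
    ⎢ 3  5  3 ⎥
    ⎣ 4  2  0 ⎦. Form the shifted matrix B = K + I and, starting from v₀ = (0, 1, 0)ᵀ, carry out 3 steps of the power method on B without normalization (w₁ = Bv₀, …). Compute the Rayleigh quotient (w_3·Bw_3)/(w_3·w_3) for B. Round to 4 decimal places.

12.1140

B = K + I has rows (5, 5, 7); (3, 6, 3); (4, 2, 1)
w1 = Bv₀ = (5, 6, 2)
w2 = Bw1 = (69, 57, 34)
w3 = Bw2 = (868, 651, 424)
Bw3 = (10563, 7782, 5198)
w3·Bw3 = 16438718; w3·w3 = 1357001; μ ≈ 16438718/1357001 = 12.1140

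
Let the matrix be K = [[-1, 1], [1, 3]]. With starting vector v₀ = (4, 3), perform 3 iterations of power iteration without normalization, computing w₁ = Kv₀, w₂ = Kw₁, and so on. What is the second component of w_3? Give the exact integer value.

128

w1 = Kv₀ = (-1, 13)
w2 = Kw1 = (14, 38)
w3 = Kw2 = (24, 128)
The requested component of w3 is 128.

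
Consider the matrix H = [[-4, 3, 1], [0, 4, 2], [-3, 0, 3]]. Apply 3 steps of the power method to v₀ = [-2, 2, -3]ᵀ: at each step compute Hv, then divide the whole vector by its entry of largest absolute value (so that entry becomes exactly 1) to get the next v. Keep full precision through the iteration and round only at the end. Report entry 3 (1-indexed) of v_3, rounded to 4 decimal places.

Hv0 = (11.00000, 2.00000, -3.00000); divide by 11.00000 → v1 = (1.00000, 0.18182, -0.27273)
Hv1 = (-3.72727, 0.18182, -3.81818); divide by -3.81818 → v2 = (0.97619, -0.04762, 1.00000)
Hv2 = (-3.04762, 1.80952, 0.07143); divide by -3.04762 → v3 = (1.00000, -0.59375, -0.02344)
Requested entry of v3: -3/128 = -0.0234

-0.0234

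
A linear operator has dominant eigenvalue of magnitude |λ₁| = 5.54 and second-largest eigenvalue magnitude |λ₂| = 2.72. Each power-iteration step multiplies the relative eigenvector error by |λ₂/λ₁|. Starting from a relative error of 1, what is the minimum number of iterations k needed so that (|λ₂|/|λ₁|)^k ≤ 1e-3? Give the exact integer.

|λ₂/λ₁| = 2.72/5.54 = 0.49097
Need k ≥ ln(1e-3) / ln(0.49097) = -6.9078 / -0.7114 ≈ 9.711
Smallest integer k satisfying the bound: 10

10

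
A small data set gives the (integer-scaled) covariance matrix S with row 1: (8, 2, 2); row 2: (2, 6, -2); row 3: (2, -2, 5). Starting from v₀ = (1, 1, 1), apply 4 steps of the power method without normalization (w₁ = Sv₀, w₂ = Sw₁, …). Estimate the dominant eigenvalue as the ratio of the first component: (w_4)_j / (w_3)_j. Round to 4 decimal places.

λ ≈ 9.4007

w1 = Sv₀ = (8·1 + 2·1 + 2·1; 2·1 + 6·1 + (-2)·1; 2·1 + (-2)·1 + 5·1) = (12, 6, 5)
w2 = Sw1 = (8·12 + 2·6 + 2·5; 2·12 + 6·6 + (-2)·5; 2·12 + (-2)·6 + 5·5) = (118, 50, 37)
w3 = Sw2 = (1118, 462, 321)
w4 = Sw3 = (10510, 4366, 2917)
Ratio at component: 10510 / 1118 = 9.4007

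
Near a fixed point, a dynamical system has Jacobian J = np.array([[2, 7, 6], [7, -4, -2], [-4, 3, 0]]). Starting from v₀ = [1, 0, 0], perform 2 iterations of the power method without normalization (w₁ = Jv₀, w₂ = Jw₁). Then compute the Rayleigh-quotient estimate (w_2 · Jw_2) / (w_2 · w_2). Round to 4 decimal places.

λ ≈ -0.2122

w1 = Jv₀ = (2·1 + 7·0 + 6·0; 7·1 + (-4)·0 + (-2)·0; (-4)·1 + 3·0 + 0·0) = (2, 7, -4)
w2 = Jw1 = (2·2 + 7·7 + 6·(-4); 7·2 + (-4)·7 + (-2)·(-4); (-4)·2 + 3·7 + 0·(-4)) = (29, -6, 13)
Jw2 = (94, 201, -134)
w2·Jw2 = 29·94 + (-6)·201 + 13·(-134) = -222; w2·w2 = 29·29 + (-6)·(-6) + 13·13 = 1046
λ ≈ -222/1046 = -0.2122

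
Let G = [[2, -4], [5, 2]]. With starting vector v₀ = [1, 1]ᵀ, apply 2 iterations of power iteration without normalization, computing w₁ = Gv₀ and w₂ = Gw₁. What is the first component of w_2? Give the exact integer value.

-32

w1 = Gv₀ = (2·1 + (-4)·1; 5·1 + 2·1) = (-2, 7)
w2 = Gw1 = (2·(-2) + (-4)·7; 5·(-2) + 2·7) = (-32, 4)
The requested component of w2 is -32.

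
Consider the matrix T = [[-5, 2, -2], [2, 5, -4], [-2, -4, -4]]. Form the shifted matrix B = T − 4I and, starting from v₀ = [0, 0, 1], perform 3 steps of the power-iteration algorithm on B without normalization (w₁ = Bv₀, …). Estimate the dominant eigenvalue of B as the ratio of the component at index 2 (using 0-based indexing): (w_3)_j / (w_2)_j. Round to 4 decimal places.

B = T − 4I has rows (-9, 2, -2); (2, 1, -4); (-2, -4, -8)
w1 = Bv₀ = (-2, -4, -8)
w2 = Bw1 = (26, 24, 84)
w3 = Bw2 = (-354, -260, -820)
Ratio: -820/84 = -9.7619

-9.7619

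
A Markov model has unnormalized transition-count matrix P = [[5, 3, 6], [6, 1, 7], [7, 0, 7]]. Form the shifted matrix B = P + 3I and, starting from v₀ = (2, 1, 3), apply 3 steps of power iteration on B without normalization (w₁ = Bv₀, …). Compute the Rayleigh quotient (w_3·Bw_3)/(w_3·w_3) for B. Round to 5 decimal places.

B = P + 3I has rows (8, 3, 6); (6, 4, 7); (7, 0, 10)
w1 = Bv₀ = (8·2 + 3·1 + 6·3; 6·2 + 4·1 + 7·3; 7·2 + 0·1 + 10·3) = (37, 37, 44)
w2 = Bw1 = (8·37 + 3·37 + 6·44; 6·37 + 4·37 + 7·44; 7·37 + 0·37 + 10·44) = (671, 678, 699)
w3 = Bw2 = (11596, 11631, 11687)
Bw3 = (197783, 197909, 198042)
w3·Bw3 = 6909888101; w3·w3 = 406333346; μ ≈ 6909888101/406333346 = 17.00547

17.00547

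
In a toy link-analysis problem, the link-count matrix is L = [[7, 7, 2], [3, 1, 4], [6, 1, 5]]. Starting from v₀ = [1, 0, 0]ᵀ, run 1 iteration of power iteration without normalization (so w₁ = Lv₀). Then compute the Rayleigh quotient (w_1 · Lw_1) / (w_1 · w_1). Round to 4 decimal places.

λ ≈ 12.4255

w1 = Lv₀ = (7, 3, 6)
Lw1 = (82, 48, 75)
w1·Lw1 = 7·82 + 3·48 + 6·75 = 1168; w1·w1 = 7·7 + 3·3 + 6·6 = 94
λ ≈ 1168/94 = 12.4255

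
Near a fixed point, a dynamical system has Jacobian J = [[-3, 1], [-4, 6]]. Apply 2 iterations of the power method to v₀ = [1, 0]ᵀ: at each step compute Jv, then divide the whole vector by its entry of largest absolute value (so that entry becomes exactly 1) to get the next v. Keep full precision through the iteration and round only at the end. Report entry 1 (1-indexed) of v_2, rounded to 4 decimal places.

-0.4167

Jv0 = (-3.00000, -4.00000); divide by -4.00000 → v1 = (0.75000, 1.00000)
Jv1 = (-1.25000, 3.00000); divide by 3.00000 → v2 = (-0.41667, 1.00000)
Requested entry of v2: 5/-12 = -0.4167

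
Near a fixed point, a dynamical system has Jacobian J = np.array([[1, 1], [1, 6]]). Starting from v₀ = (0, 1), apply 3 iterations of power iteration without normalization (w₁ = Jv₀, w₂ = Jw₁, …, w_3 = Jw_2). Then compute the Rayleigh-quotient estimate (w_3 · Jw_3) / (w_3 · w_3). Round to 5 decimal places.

w1 = Jv₀ = (1·0 + 1·1; 1·0 + 6·1) = (1, 6)
w2 = Jw1 = (1·1 + 1·6; 1·1 + 6·6) = (7, 37)
w3 = Jw2 = (44, 229)
Jw3 = (273, 1418)
w3·Jw3 = 44·273 + 229·1418 = 336734; w3·w3 = 44·44 + 229·229 = 54377
λ ≈ 336734/54377 = 6.19258

λ ≈ 6.19258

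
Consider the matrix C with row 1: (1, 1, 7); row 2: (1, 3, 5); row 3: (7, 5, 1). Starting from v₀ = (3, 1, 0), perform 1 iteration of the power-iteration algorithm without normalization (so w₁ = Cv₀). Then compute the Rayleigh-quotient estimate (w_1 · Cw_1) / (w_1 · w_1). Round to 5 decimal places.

5.30769

w1 = Cv₀ = (4, 6, 26)
Cw1 = (192, 152, 84)
w1·Cw1 = 4·192 + 6·152 + 26·84 = 3864; w1·w1 = 4·4 + 6·6 + 26·26 = 728
λ ≈ 3864/728 = 5.30769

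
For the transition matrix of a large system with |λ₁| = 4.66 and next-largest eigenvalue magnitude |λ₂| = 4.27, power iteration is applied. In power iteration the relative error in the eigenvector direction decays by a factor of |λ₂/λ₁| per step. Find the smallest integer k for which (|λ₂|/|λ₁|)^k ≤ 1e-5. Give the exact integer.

|λ₂/λ₁| = 4.27/4.66 = 0.91631
Need k ≥ ln(1e-5) / ln(0.91631) = -11.5129 / -0.0874 ≈ 131.724
Smallest integer k satisfying the bound: 132

132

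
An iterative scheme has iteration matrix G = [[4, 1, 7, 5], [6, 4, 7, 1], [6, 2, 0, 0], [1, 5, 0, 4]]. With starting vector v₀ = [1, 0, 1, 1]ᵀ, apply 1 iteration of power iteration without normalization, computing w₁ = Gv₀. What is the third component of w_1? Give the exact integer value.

w1 = Gv₀ = (16, 14, 6, 5)
The requested component of w1 is 6.

6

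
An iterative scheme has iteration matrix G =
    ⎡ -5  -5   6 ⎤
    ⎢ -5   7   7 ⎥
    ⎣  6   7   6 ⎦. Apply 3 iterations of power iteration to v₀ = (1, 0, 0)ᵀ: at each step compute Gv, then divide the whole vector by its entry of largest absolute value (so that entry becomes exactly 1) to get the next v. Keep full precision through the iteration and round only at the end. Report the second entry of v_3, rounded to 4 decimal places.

0.5353

Gv0 = (-5.00000, -5.00000, 6.00000); divide by 6.00000 → v1 = (-0.83333, -0.83333, 1.00000)
Gv1 = (14.33333, 5.33333, -4.83333); divide by 14.33333 → v2 = (1.00000, 0.37209, -0.33721)
Gv2 = (-8.88372, -4.75581, 6.58140); divide by -8.88372 → v3 = (1.00000, 0.53534, -0.74084)
Requested entry of v3: -409/-764 = 0.5353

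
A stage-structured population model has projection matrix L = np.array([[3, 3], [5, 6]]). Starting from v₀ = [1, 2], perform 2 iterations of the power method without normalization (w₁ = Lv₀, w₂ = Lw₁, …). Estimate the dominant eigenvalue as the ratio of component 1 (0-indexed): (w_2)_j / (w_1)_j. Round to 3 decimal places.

w1 = Lv₀ = (3·1 + 3·2; 5·1 + 6·2) = (9, 17)
w2 = Lw1 = (3·9 + 3·17; 5·9 + 6·17) = (78, 147)
Ratio at component: 147 / 17 = 8.647

λ ≈ 8.647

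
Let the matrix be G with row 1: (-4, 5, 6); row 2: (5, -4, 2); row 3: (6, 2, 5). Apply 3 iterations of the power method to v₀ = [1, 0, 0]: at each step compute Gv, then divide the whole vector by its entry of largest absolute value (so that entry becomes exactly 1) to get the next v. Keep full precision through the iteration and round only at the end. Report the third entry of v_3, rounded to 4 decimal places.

0.9187

Gv0 = (-4.00000, 5.00000, 6.00000); divide by 6.00000 → v1 = (-0.66667, 0.83333, 1.00000)
Gv1 = (12.83333, -4.66667, 2.66667); divide by 12.83333 → v2 = (1.00000, -0.36364, 0.20779)
Gv2 = (-4.57143, 6.87013, 6.31169); divide by 6.87013 → v3 = (-0.66541, 1.00000, 0.91871)
Requested entry of v3: 486/529 = 0.9187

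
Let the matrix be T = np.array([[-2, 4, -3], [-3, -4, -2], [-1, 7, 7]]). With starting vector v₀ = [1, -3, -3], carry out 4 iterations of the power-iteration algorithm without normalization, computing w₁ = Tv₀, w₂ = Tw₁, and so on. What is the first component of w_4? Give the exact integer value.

w1 = Tv₀ = (-5, 15, -43)
w2 = Tw1 = (199, 41, -191)
w3 = Tw2 = (339, -379, -1249)
w4 = Tw3 = (1553, 2997, -11735)
The requested component of w4 is 1553.

1553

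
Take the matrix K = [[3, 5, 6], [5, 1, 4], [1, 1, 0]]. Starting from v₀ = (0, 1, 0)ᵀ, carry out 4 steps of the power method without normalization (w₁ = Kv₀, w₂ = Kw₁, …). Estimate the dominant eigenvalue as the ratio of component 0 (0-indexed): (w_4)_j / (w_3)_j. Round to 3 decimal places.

7.758

w1 = Kv₀ = (5, 1, 1)
w2 = Kw1 = (26, 30, 6)
w3 = Kw2 = (264, 184, 56)
w4 = Kw3 = (2048, 1728, 448)
Ratio at component: 2048 / 264 = 7.758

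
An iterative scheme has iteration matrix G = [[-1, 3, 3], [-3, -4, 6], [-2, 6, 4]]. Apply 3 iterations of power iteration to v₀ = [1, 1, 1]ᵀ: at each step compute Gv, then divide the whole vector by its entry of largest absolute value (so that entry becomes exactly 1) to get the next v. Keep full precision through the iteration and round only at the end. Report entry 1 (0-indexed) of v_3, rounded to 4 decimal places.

-0.3937

Gv0 = (5.00000, -1.00000, 8.00000); divide by 8.00000 → v1 = (0.62500, -0.12500, 1.00000)
Gv1 = (2.00000, 4.62500, 2.00000); divide by 4.62500 → v2 = (0.43243, 1.00000, 0.43243)
Gv2 = (3.86486, -2.70270, 6.86486); divide by 6.86486 → v3 = (0.56299, -0.39370, 1.00000)
Requested entry of v3: -100/254 = -0.3937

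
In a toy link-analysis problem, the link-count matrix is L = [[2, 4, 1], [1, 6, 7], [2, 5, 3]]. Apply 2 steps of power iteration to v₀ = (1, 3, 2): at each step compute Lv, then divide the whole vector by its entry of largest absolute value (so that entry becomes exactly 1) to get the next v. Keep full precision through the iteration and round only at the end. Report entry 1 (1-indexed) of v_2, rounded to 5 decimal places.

0.49867

Lv0 = (16.000000, 33.000000, 23.000000); divide by 33.000000 → v1 = (0.484848, 1.000000, 0.696970)
Lv1 = (5.666667, 11.363636, 8.060606); divide by 11.363636 → v2 = (0.498667, 1.000000, 0.709333)
Requested entry of v2: 187/375 = 0.49867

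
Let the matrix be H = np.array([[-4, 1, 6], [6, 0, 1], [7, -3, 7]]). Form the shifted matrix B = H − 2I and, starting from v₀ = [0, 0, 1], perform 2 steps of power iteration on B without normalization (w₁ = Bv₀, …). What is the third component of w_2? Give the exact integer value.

64

B = H − 2I has rows (-6, 1, 6); (6, -2, 1); (7, -3, 5)
w1 = Bv₀ = ((-6)·0 + 1·0 + 6·1; 6·0 + (-2)·0 + 1·1; 7·0 + (-3)·0 + 5·1) = (6, 1, 5)
w2 = Bw1 = ((-6)·6 + 1·1 + 6·5; 6·6 + (-2)·1 + 1·5; 7·6 + (-3)·1 + 5·5) = (-5, 39, 64)
Requested component of w2: 64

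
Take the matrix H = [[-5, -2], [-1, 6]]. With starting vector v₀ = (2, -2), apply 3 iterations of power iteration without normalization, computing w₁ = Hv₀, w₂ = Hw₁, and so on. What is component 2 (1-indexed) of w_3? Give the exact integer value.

-526

w1 = Hv₀ = (-6, -14)
w2 = Hw1 = (58, -78)
w3 = Hw2 = (-134, -526)
The requested component of w3 is -526.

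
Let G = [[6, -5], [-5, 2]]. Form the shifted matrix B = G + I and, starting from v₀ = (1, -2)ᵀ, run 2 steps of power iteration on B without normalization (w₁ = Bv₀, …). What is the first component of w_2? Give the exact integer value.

174

B = G + I has rows (7, -5); (-5, 3)
w1 = Bv₀ = (17, -11)
w2 = Bw1 = (174, -118)
Requested component of w2: 174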